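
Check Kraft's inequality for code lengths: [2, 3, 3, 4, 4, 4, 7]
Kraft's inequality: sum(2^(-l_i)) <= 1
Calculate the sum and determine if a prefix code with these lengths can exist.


Sum = 2^(-2) + 2^(-3) + 2^(-3) + 2^(-4) + 2^(-4) + 2^(-4) + 2^(-7)
    = 0.25 + 0.125 + 0.125 + 0.0625 + 0.0625 + 0.0625 + 0.0078125
    = 89/128 = 0.6953125
Since 0.6953125 <= 1, Kraft's inequality IS satisfied.
A prefix code with these lengths CAN exist.

Kraft sum = 0.6953125. Satisfied.


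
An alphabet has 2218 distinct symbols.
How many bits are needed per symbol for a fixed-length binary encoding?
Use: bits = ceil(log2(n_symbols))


log2(2218) = 11.115
Bracket: 2^11 = 2048 < 2218 <= 2^12 = 4096
So ceil(log2(2218)) = 12

bits = ceil(log2(2218)) = ceil(11.115) = 12 bits


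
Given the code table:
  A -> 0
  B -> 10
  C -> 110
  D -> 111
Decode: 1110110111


Decoding:
111 -> D
0 -> A
110 -> C
111 -> D


Result: DACD


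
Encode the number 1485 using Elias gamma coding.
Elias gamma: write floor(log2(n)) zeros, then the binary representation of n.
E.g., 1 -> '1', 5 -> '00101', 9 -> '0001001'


num_bits = floor(log2(1485)) + 1 = 11
leading_zeros = num_bits - 1 = 10
binary(1485) = 10111001101

Elias gamma(1485) = '0000000000' + '10111001101' = 000000000010111001101 (21 bits)


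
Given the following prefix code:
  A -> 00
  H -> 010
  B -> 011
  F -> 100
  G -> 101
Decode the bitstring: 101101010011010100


Decoding step by step:
Bits 101 -> G
Bits 101 -> G
Bits 010 -> H
Bits 011 -> B
Bits 010 -> H
Bits 100 -> F


Decoded message: GGHBHF


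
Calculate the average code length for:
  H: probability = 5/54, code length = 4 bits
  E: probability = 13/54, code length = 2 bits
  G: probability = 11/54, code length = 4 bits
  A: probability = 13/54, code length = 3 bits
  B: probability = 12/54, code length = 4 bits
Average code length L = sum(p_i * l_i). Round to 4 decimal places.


Weighted contributions p_i * l_i:
  H: (5/54) * 4 = 20/54
  E: (13/54) * 2 = 26/54
  G: (11/54) * 4 = 44/54
  A: (13/54) * 3 = 39/54
  B: (12/54) * 4 = 48/54
Sum = (20 + 26 + 44 + 39 + 48)/54 = 177/54

L = 177/54 = 3.2778 bits/symbol


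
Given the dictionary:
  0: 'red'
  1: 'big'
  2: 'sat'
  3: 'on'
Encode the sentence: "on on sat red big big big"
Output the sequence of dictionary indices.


Look up each word in the dictionary:
  'on' -> 3
  'on' -> 3
  'sat' -> 2
  'red' -> 0
  'big' -> 1
  'big' -> 1
  'big' -> 1

Encoded: [3, 3, 2, 0, 1, 1, 1]


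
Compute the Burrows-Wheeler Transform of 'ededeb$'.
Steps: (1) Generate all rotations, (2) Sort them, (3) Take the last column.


Rotations (sorted):
  0: $ededeb -> last char: b
  1: b$edede -> last char: e
  2: deb$ede -> last char: e
  3: dedeb$e -> last char: e
  4: eb$eded -> last char: d
  5: edeb$ed -> last char: d
  6: ededeb$ -> last char: $


BWT = beeedd$


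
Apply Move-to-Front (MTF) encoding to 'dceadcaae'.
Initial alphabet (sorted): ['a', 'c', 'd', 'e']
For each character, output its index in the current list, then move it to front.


MTF encoding:
'd': index 2 in ['a', 'c', 'd', 'e'] -> ['d', 'a', 'c', 'e']
'c': index 2 in ['d', 'a', 'c', 'e'] -> ['c', 'd', 'a', 'e']
'e': index 3 in ['c', 'd', 'a', 'e'] -> ['e', 'c', 'd', 'a']
'a': index 3 in ['e', 'c', 'd', 'a'] -> ['a', 'e', 'c', 'd']
'd': index 3 in ['a', 'e', 'c', 'd'] -> ['d', 'a', 'e', 'c']
'c': index 3 in ['d', 'a', 'e', 'c'] -> ['c', 'd', 'a', 'e']
'a': index 2 in ['c', 'd', 'a', 'e'] -> ['a', 'c', 'd', 'e']
'a': index 0 in ['a', 'c', 'd', 'e'] -> ['a', 'c', 'd', 'e']
'e': index 3 in ['a', 'c', 'd', 'e'] -> ['e', 'a', 'c', 'd']


Output: [2, 2, 3, 3, 3, 3, 2, 0, 3]


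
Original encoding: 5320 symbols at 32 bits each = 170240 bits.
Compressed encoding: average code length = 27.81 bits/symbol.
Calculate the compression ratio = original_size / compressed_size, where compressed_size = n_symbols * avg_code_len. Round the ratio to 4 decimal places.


original_size = n_symbols * orig_bits = 5320 * 32 = 170240 bits
compressed_size = n_symbols * avg_code_len = 5320 * 27.81 = 147949.2 bits
ratio = original_size / compressed_size = 170240 / 147949.2 = 1.1507

Compression ratio = 1.1507


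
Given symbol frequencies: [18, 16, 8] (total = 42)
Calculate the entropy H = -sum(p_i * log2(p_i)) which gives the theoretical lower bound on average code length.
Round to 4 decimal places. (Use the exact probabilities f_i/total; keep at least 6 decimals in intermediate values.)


Per-symbol terms -p_i * log2(p_i) with p_i = f_i/42:
  p = 18/42 = 0.428571: log2(p) = -1.222392, -p*log2(p) = 0.523882
  p = 16/42 = 0.380952: log2(p) = -1.392317, -p*log2(p) = 0.530407
  p = 8/42 = 0.190476: log2(p) = -2.392317, -p*log2(p) = 0.455680
H = 0.523882 + 0.530407 + 0.455680 = 1.509969

H = 1.51 bits/symbol


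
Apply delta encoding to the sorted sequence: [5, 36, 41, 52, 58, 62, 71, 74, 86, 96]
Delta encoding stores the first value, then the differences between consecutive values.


First value: 5
Deltas:
  36 - 5 = 31
  41 - 36 = 5
  52 - 41 = 11
  58 - 52 = 6
  62 - 58 = 4
  71 - 62 = 9
  74 - 71 = 3
  86 - 74 = 12
  96 - 86 = 10


Delta encoded: [5, 31, 5, 11, 6, 4, 9, 3, 12, 10]


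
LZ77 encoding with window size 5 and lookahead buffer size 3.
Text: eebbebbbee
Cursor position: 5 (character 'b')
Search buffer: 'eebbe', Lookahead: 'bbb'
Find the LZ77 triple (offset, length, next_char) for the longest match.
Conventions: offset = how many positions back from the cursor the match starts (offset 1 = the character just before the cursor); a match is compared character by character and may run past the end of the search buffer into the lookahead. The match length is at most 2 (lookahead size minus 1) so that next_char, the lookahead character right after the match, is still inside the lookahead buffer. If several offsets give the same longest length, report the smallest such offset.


Try each offset into the search buffer:
  offset=1 (pos 4, char 'e'): match length 0
  offset=2 (pos 3, char 'b'): match length 1
  offset=3 (pos 2, char 'b'): match length 2
  offset=4 (pos 1, char 'e'): match length 0
  offset=5 (pos 0, char 'e'): match length 0
Longest match has length 2 at offset 3.
next_char = character at position 5 + 2 = 7 -> 'b'

Best match: offset=3, length=2 (matching 'bb' starting at position 2)
LZ77 triple: (3, 2, 'b')


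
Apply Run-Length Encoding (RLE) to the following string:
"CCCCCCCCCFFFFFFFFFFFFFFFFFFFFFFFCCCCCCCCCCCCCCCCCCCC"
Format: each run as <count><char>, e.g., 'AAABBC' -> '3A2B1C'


Scanning runs left to right:
  i=0: run of 'C' x 9 -> '9C'
  i=9: run of 'F' x 23 -> '23F'
  i=32: run of 'C' x 20 -> '20C'

RLE = 9C23F20C


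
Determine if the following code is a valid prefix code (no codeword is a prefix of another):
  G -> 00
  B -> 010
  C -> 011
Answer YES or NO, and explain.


Checking each pair (does one codeword prefix another?):
  G='00' vs B='010': no prefix
  G='00' vs C='011': no prefix
  B='010' vs G='00': no prefix
  B='010' vs C='011': no prefix
  C='011' vs G='00': no prefix
  C='011' vs B='010': no prefix
No violation found over all pairs.

YES -- this is a valid prefix code. No codeword is a prefix of any other codeword.


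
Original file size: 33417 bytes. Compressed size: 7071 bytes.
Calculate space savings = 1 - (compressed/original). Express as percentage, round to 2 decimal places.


ratio = compressed/original = 7071/33417 = 0.211599
savings = 1 - ratio = 1 - 0.211599 = 0.788401
as a percentage: 0.788401 * 100 = 78.84%

Space savings = 1 - 7071/33417 = 78.84%


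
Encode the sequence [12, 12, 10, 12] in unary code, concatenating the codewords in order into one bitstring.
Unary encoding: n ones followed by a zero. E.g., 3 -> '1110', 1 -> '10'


Encode each number as n ones followed by a terminating 0:
  12 -> 1111111111110 (13 bits)
  12 -> 1111111111110 (13 bits)
  10 -> 11111111110 (11 bits)
  12 -> 1111111111110 (13 bits)
Total length = 13 + 13 + 11 + 13 = 50 bits.

Unary([12, 12, 10, 12]) = 11111111111101111111111110111111111101111111111110 (50 bits)


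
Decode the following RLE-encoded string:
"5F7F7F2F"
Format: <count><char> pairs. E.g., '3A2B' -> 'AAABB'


Expanding each <count><char> pair:
  5F -> 'FFFFF'
  7F -> 'FFFFFFF'
  7F -> 'FFFFFFF'
  2F -> 'FF'

Decoded = FFFFFFFFFFFFFFFFFFFFF


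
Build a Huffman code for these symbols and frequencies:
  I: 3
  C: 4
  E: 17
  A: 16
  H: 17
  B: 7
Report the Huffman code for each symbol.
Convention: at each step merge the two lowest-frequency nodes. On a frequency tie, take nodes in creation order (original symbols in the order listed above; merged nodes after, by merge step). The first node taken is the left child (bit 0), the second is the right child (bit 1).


Huffman tree construction:
Step 1: Merge I(3) + C(4) = 7
Step 2: Merge B(7) + (I+C)(7) = 14
Step 3: Merge (B+(I+C))(14) + A(16) = 30
Step 4: Merge E(17) + H(17) = 34
Step 5: Merge ((B+(I+C))+A)(30) + (E+H)(34) = 64
Read each symbol's code off the tree from the root (left child = 0, right child = 1).

Codes:
  I: 0010 (length 4)
  C: 0011 (length 4)
  E: 10 (length 2)
  A: 01 (length 2)
  H: 11 (length 2)
  B: 000 (length 3)
Average code length: 149/64 = 2.3281 bits/symbol


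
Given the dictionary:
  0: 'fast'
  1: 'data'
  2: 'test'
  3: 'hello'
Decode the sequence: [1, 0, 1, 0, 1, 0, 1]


Look up each index in the dictionary:
  1 -> 'data'
  0 -> 'fast'
  1 -> 'data'
  0 -> 'fast'
  1 -> 'data'
  0 -> 'fast'
  1 -> 'data'

Decoded: "data fast data fast data fast data"


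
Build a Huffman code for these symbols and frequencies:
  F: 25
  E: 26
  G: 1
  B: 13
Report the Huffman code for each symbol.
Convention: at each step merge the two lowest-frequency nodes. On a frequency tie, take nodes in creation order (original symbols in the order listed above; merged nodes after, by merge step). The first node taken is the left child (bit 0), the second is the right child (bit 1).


Huffman tree construction:
Step 1: Merge G(1) + B(13) = 14
Step 2: Merge (G+B)(14) + F(25) = 39
Step 3: Merge E(26) + ((G+B)+F)(39) = 65
Read each symbol's code off the tree from the root (left child = 0, right child = 1).

Codes:
  F: 11 (length 2)
  E: 0 (length 1)
  G: 100 (length 3)
  B: 101 (length 3)
Average code length: 118/65 = 1.8154 bits/symbol


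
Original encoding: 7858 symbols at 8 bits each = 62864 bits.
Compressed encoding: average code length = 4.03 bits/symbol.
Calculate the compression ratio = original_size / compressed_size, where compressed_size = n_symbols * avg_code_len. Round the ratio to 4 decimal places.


original_size = n_symbols * orig_bits = 7858 * 8 = 62864 bits
compressed_size = n_symbols * avg_code_len = 7858 * 4.03 = 31667.74 bits
ratio = original_size / compressed_size = 62864 / 31667.74 = 1.9851

Compression ratio = 1.9851


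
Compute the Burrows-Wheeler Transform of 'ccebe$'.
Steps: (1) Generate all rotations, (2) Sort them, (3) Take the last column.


Rotations (sorted):
  0: $ccebe -> last char: e
  1: be$cce -> last char: e
  2: ccebe$ -> last char: $
  3: cebe$c -> last char: c
  4: e$cceb -> last char: b
  5: ebe$cc -> last char: c


BWT = ee$cbc


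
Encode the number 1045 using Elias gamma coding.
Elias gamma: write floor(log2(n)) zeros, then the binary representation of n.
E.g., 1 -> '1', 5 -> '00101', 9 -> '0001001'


num_bits = floor(log2(1045)) + 1 = 11
leading_zeros = num_bits - 1 = 10
binary(1045) = 10000010101

Elias gamma(1045) = '0000000000' + '10000010101' = 000000000010000010101 (21 bits)


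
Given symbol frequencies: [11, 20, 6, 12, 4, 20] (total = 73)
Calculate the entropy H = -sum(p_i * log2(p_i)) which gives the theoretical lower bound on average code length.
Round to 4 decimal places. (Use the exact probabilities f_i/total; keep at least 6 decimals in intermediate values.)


Per-symbol terms -p_i * log2(p_i) with p_i = f_i/73:
  p = 11/73 = 0.150685: log2(p) = -2.730393, -p*log2(p) = 0.411429
  p = 20/73 = 0.273973: log2(p) = -1.867896, -p*log2(p) = 0.511752
  p = 6/73 = 0.082192: log2(p) = -3.604862, -p*log2(p) = 0.296290
  p = 12/73 = 0.164384: log2(p) = -2.604862, -p*log2(p) = 0.428197
  p = 4/73 = 0.054795: log2(p) = -4.189825, -p*log2(p) = 0.229579
  p = 20/73 = 0.273973: log2(p) = -1.867896, -p*log2(p) = 0.511752
H = 0.411429 + 0.511752 + 0.296290 + 0.428197 + 0.229579 + 0.511752 = 2.388999

H = 2.389 bits/symbol


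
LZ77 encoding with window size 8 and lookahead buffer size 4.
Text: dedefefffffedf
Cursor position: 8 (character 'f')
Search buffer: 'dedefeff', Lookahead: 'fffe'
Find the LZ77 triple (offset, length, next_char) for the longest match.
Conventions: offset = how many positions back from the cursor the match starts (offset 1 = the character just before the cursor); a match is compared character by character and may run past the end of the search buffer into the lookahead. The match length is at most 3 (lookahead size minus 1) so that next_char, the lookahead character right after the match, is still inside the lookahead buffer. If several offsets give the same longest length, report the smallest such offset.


Try each offset into the search buffer:
  offset=1 (pos 7, char 'f'): match length 3
  offset=2 (pos 6, char 'f'): match length 3
  offset=3 (pos 5, char 'e'): match length 0
  offset=4 (pos 4, char 'f'): match length 1
  offset=5 (pos 3, char 'e'): match length 0
  offset=6 (pos 2, char 'd'): match length 0
  offset=7 (pos 1, char 'e'): match length 0
  offset=8 (pos 0, char 'd'): match length 0
Longest match has length 3, found at offsets 1, 2; take the smallest, offset 1.
next_char = character at position 8 + 3 = 11 -> 'e'

Best match: offset=1, length=3 (matching 'fff' starting at position 7)
LZ77 triple: (1, 3, 'e')


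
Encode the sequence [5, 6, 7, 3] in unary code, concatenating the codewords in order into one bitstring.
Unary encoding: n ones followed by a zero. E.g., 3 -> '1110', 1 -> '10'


Encode each number as n ones followed by a terminating 0:
  5 -> 111110 (6 bits)
  6 -> 1111110 (7 bits)
  7 -> 11111110 (8 bits)
  3 -> 1110 (4 bits)
Total length = 6 + 7 + 8 + 4 = 25 bits.

Unary([5, 6, 7, 3]) = 1111101111110111111101110 (25 bits)


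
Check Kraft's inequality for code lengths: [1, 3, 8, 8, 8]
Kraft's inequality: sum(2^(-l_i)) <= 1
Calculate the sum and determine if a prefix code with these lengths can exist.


Sum = 2^(-1) + 2^(-3) + 2^(-8) + 2^(-8) + 2^(-8)
    = 0.5 + 0.125 + 0.00390625 + 0.00390625 + 0.00390625
    = 163/256 = 0.63671875
Since 0.63671875 <= 1, Kraft's inequality IS satisfied.
A prefix code with these lengths CAN exist.

Kraft sum = 0.63671875. Satisfied.


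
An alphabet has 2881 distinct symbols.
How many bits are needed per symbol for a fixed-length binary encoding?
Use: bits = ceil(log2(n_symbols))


log2(2881) = 11.4924
Bracket: 2^11 = 2048 < 2881 <= 2^12 = 4096
So ceil(log2(2881)) = 12

bits = ceil(log2(2881)) = ceil(11.4924) = 12 bits


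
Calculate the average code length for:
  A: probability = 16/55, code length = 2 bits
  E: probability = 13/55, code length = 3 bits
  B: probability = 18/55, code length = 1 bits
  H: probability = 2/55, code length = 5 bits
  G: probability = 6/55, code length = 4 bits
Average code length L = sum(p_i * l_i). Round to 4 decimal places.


Weighted contributions p_i * l_i:
  A: (16/55) * 2 = 32/55
  E: (13/55) * 3 = 39/55
  B: (18/55) * 1 = 18/55
  H: (2/55) * 5 = 10/55
  G: (6/55) * 4 = 24/55
Sum = (32 + 39 + 18 + 10 + 24)/55 = 123/55

L = 123/55 = 2.2364 bits/symbol


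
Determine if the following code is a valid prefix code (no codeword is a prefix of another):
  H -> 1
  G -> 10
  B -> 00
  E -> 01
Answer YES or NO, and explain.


Checking each pair (does one codeword prefix another?):
  H='1' vs G='10': prefix -- VIOLATION

NO -- this is NOT a valid prefix code. H (1) is a prefix of G (10).


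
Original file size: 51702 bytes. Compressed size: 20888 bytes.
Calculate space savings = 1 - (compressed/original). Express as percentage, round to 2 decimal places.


ratio = compressed/original = 20888/51702 = 0.404008
savings = 1 - ratio = 1 - 0.404008 = 0.595992
as a percentage: 0.595992 * 100 = 59.6%

Space savings = 1 - 20888/51702 = 59.6%


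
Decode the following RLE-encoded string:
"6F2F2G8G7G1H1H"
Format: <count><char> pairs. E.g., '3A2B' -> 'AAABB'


Expanding each <count><char> pair:
  6F -> 'FFFFFF'
  2F -> 'FF'
  2G -> 'GG'
  8G -> 'GGGGGGGG'
  7G -> 'GGGGGGG'
  1H -> 'H'
  1H -> 'H'

Decoded = FFFFFFFFGGGGGGGGGGGGGGGGGHH


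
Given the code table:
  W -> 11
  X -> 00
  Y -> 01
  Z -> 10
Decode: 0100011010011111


Decoding:
01 -> Y
00 -> X
01 -> Y
10 -> Z
10 -> Z
01 -> Y
11 -> W
11 -> W


Result: YXYZZYWW


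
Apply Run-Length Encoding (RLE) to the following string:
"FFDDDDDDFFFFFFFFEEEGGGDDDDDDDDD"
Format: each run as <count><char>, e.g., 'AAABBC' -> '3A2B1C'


Scanning runs left to right:
  i=0: run of 'F' x 2 -> '2F'
  i=2: run of 'D' x 6 -> '6D'
  i=8: run of 'F' x 8 -> '8F'
  i=16: run of 'E' x 3 -> '3E'
  i=19: run of 'G' x 3 -> '3G'
  i=22: run of 'D' x 9 -> '9D'

RLE = 2F6D8F3E3G9D


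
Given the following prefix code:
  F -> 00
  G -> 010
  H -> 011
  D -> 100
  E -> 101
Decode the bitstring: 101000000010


Decoding step by step:
Bits 101 -> E
Bits 00 -> F
Bits 00 -> F
Bits 00 -> F
Bits 010 -> G


Decoded message: EFFFG


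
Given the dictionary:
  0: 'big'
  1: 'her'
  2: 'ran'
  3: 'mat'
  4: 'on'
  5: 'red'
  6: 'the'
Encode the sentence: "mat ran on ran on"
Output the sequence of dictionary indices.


Look up each word in the dictionary:
  'mat' -> 3
  'ran' -> 2
  'on' -> 4
  'ran' -> 2
  'on' -> 4

Encoded: [3, 2, 4, 2, 4]


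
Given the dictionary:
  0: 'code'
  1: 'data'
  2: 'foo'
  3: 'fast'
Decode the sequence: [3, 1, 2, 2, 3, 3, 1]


Look up each index in the dictionary:
  3 -> 'fast'
  1 -> 'data'
  2 -> 'foo'
  2 -> 'foo'
  3 -> 'fast'
  3 -> 'fast'
  1 -> 'data'

Decoded: "fast data foo foo fast fast data"


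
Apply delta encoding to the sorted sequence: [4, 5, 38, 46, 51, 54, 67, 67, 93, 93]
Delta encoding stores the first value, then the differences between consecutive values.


First value: 4
Deltas:
  5 - 4 = 1
  38 - 5 = 33
  46 - 38 = 8
  51 - 46 = 5
  54 - 51 = 3
  67 - 54 = 13
  67 - 67 = 0
  93 - 67 = 26
  93 - 93 = 0


Delta encoded: [4, 1, 33, 8, 5, 3, 13, 0, 26, 0]


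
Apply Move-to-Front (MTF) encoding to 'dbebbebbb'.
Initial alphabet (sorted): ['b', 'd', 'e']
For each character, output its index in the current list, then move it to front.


MTF encoding:
'd': index 1 in ['b', 'd', 'e'] -> ['d', 'b', 'e']
'b': index 1 in ['d', 'b', 'e'] -> ['b', 'd', 'e']
'e': index 2 in ['b', 'd', 'e'] -> ['e', 'b', 'd']
'b': index 1 in ['e', 'b', 'd'] -> ['b', 'e', 'd']
'b': index 0 in ['b', 'e', 'd'] -> ['b', 'e', 'd']
'e': index 1 in ['b', 'e', 'd'] -> ['e', 'b', 'd']
'b': index 1 in ['e', 'b', 'd'] -> ['b', 'e', 'd']
'b': index 0 in ['b', 'e', 'd'] -> ['b', 'e', 'd']
'b': index 0 in ['b', 'e', 'd'] -> ['b', 'e', 'd']


Output: [1, 1, 2, 1, 0, 1, 1, 0, 0]


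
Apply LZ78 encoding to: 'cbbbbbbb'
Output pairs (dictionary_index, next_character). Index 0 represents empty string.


LZ78 encoding steps:
Dictionary: {0: ''}
Step 1: w='' (idx 0), next='c' -> output (0, 'c'), add 'c' as idx 1
Step 2: w='' (idx 0), next='b' -> output (0, 'b'), add 'b' as idx 2
Step 3: w='b' (idx 2), next='b' -> output (2, 'b'), add 'bb' as idx 3
Step 4: w='bb' (idx 3), next='b' -> output (3, 'b'), add 'bbb' as idx 4
Step 5: w='b' (idx 2), end of input -> output (2, '')


Encoded: [(0, 'c'), (0, 'b'), (2, 'b'), (3, 'b'), (2, '')]


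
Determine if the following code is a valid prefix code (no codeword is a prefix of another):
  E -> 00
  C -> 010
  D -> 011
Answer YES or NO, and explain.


Checking each pair (does one codeword prefix another?):
  E='00' vs C='010': no prefix
  E='00' vs D='011': no prefix
  C='010' vs E='00': no prefix
  C='010' vs D='011': no prefix
  D='011' vs E='00': no prefix
  D='011' vs C='010': no prefix
No violation found over all pairs.

YES -- this is a valid prefix code. No codeword is a prefix of any other codeword.


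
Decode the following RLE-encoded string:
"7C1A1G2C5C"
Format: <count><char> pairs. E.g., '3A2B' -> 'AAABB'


Expanding each <count><char> pair:
  7C -> 'CCCCCCC'
  1A -> 'A'
  1G -> 'G'
  2C -> 'CC'
  5C -> 'CCCCC'

Decoded = CCCCCCCAGCCCCCCC


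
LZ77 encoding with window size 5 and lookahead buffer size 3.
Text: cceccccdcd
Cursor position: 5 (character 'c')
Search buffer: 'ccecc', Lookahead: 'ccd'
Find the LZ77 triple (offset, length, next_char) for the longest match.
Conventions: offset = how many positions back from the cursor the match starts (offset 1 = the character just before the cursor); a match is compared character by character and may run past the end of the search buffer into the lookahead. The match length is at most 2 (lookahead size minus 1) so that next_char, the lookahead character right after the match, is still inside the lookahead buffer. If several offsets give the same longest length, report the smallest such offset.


Try each offset into the search buffer:
  offset=1 (pos 4, char 'c'): match length 2
  offset=2 (pos 3, char 'c'): match length 2
  offset=3 (pos 2, char 'e'): match length 0
  offset=4 (pos 1, char 'c'): match length 1
  offset=5 (pos 0, char 'c'): match length 2
Longest match has length 2, found at offsets 1, 2, 5; take the smallest, offset 1.
next_char = character at position 5 + 2 = 7 -> 'd'

Best match: offset=1, length=2 (matching 'cc' starting at position 4)
LZ77 triple: (1, 2, 'd')


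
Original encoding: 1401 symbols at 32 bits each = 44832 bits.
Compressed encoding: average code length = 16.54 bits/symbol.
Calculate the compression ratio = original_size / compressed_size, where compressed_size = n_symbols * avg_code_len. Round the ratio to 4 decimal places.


original_size = n_symbols * orig_bits = 1401 * 32 = 44832 bits
compressed_size = n_symbols * avg_code_len = 1401 * 16.54 = 23172.54 bits
ratio = original_size / compressed_size = 44832 / 23172.54 = 1.9347

Compression ratio = 1.9347


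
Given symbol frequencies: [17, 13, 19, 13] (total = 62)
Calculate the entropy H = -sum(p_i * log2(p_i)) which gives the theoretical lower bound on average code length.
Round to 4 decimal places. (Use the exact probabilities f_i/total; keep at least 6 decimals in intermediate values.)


Per-symbol terms -p_i * log2(p_i) with p_i = f_i/62:
  p = 17/62 = 0.274194: log2(p) = -1.866733, -p*log2(p) = 0.511846
  p = 13/62 = 0.209677: log2(p) = -2.253757, -p*log2(p) = 0.472562
  p = 19/62 = 0.306452: log2(p) = -1.706269, -p*log2(p) = 0.522889
  p = 13/62 = 0.209677: log2(p) = -2.253757, -p*log2(p) = 0.472562
H = 0.511846 + 0.472562 + 0.522889 + 0.472562 = 1.979859

H = 1.9799 bits/symbol


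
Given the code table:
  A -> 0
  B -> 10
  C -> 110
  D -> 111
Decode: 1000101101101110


Decoding:
10 -> B
0 -> A
0 -> A
10 -> B
110 -> C
110 -> C
111 -> D
0 -> A


Result: BAABCCDA


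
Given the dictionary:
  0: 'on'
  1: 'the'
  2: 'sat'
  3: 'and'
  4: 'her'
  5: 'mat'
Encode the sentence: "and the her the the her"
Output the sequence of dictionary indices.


Look up each word in the dictionary:
  'and' -> 3
  'the' -> 1
  'her' -> 4
  'the' -> 1
  'the' -> 1
  'her' -> 4

Encoded: [3, 1, 4, 1, 1, 4]


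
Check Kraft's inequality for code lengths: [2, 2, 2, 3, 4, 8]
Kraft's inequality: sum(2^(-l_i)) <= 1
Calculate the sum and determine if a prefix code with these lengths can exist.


Sum = 2^(-2) + 2^(-2) + 2^(-2) + 2^(-3) + 2^(-4) + 2^(-8)
    = 0.25 + 0.25 + 0.25 + 0.125 + 0.0625 + 0.00390625
    = 241/256 = 0.94140625
Since 0.94140625 <= 1, Kraft's inequality IS satisfied.
A prefix code with these lengths CAN exist.

Kraft sum = 0.94140625. Satisfied.


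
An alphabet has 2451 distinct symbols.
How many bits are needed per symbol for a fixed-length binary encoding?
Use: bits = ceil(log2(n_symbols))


log2(2451) = 11.2592
Bracket: 2^11 = 2048 < 2451 <= 2^12 = 4096
So ceil(log2(2451)) = 12

bits = ceil(log2(2451)) = ceil(11.2592) = 12 bits


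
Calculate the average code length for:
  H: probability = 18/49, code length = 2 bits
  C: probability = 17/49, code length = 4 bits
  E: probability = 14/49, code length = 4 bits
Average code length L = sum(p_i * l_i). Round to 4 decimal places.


Weighted contributions p_i * l_i:
  H: (18/49) * 2 = 36/49
  C: (17/49) * 4 = 68/49
  E: (14/49) * 4 = 56/49
Sum = (36 + 68 + 56)/49 = 160/49

L = 160/49 = 3.2653 bits/symbol


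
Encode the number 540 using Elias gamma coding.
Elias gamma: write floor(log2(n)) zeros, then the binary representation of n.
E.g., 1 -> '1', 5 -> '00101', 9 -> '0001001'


num_bits = floor(log2(540)) + 1 = 10
leading_zeros = num_bits - 1 = 9
binary(540) = 1000011100

Elias gamma(540) = '000000000' + '1000011100' = 0000000001000011100 (19 bits)


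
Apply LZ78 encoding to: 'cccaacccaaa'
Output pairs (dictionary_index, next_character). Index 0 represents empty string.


LZ78 encoding steps:
Dictionary: {0: ''}
Step 1: w='' (idx 0), next='c' -> output (0, 'c'), add 'c' as idx 1
Step 2: w='c' (idx 1), next='c' -> output (1, 'c'), add 'cc' as idx 2
Step 3: w='' (idx 0), next='a' -> output (0, 'a'), add 'a' as idx 3
Step 4: w='a' (idx 3), next='c' -> output (3, 'c'), add 'ac' as idx 4
Step 5: w='cc' (idx 2), next='a' -> output (2, 'a'), add 'cca' as idx 5
Step 6: w='a' (idx 3), next='a' -> output (3, 'a'), add 'aa' as idx 6


Encoded: [(0, 'c'), (1, 'c'), (0, 'a'), (3, 'c'), (2, 'a'), (3, 'a')]


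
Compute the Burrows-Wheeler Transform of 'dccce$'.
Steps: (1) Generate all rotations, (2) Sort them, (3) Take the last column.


Rotations (sorted):
  0: $dccce -> last char: e
  1: ccce$d -> last char: d
  2: cce$dc -> last char: c
  3: ce$dcc -> last char: c
  4: dccce$ -> last char: $
  5: e$dccc -> last char: c


BWT = edcc$c


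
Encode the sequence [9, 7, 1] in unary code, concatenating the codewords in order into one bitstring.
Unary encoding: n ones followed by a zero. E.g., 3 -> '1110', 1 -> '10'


Encode each number as n ones followed by a terminating 0:
  9 -> 1111111110 (10 bits)
  7 -> 11111110 (8 bits)
  1 -> 10 (2 bits)
Total length = 10 + 8 + 2 = 20 bits.

Unary([9, 7, 1]) = 11111111101111111010 (20 bits)


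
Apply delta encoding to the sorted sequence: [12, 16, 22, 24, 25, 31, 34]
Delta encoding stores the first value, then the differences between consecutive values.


First value: 12
Deltas:
  16 - 12 = 4
  22 - 16 = 6
  24 - 22 = 2
  25 - 24 = 1
  31 - 25 = 6
  34 - 31 = 3


Delta encoded: [12, 4, 6, 2, 1, 6, 3]


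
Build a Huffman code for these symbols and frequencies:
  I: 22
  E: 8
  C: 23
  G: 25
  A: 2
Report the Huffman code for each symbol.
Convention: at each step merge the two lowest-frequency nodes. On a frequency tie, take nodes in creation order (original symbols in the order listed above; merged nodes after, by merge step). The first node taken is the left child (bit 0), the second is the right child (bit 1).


Huffman tree construction:
Step 1: Merge A(2) + E(8) = 10
Step 2: Merge (A+E)(10) + I(22) = 32
Step 3: Merge C(23) + G(25) = 48
Step 4: Merge ((A+E)+I)(32) + (C+G)(48) = 80
Read each symbol's code off the tree from the root (left child = 0, right child = 1).

Codes:
  I: 01 (length 2)
  E: 001 (length 3)
  C: 10 (length 2)
  G: 11 (length 2)
  A: 000 (length 3)
Average code length: 170/80 = 2.1250 bits/symbol


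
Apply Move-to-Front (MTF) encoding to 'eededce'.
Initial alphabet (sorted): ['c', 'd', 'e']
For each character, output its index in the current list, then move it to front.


MTF encoding:
'e': index 2 in ['c', 'd', 'e'] -> ['e', 'c', 'd']
'e': index 0 in ['e', 'c', 'd'] -> ['e', 'c', 'd']
'd': index 2 in ['e', 'c', 'd'] -> ['d', 'e', 'c']
'e': index 1 in ['d', 'e', 'c'] -> ['e', 'd', 'c']
'd': index 1 in ['e', 'd', 'c'] -> ['d', 'e', 'c']
'c': index 2 in ['d', 'e', 'c'] -> ['c', 'd', 'e']
'e': index 2 in ['c', 'd', 'e'] -> ['e', 'c', 'd']


Output: [2, 0, 2, 1, 1, 2, 2]


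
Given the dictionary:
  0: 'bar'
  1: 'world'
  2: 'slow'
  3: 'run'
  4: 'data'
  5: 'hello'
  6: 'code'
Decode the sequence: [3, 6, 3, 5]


Look up each index in the dictionary:
  3 -> 'run'
  6 -> 'code'
  3 -> 'run'
  5 -> 'hello'

Decoded: "run code run hello"


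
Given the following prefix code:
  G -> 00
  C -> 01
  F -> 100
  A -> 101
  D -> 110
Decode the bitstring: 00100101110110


Decoding step by step:
Bits 00 -> G
Bits 100 -> F
Bits 101 -> A
Bits 110 -> D
Bits 110 -> D


Decoded message: GFADD


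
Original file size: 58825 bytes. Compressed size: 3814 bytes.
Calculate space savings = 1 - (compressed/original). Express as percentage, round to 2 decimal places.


ratio = compressed/original = 3814/58825 = 0.064836
savings = 1 - ratio = 1 - 0.064836 = 0.935164
as a percentage: 0.935164 * 100 = 93.52%

Space savings = 1 - 3814/58825 = 93.52%


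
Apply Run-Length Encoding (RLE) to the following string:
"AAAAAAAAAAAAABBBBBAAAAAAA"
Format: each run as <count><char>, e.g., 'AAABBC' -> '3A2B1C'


Scanning runs left to right:
  i=0: run of 'A' x 13 -> '13A'
  i=13: run of 'B' x 5 -> '5B'
  i=18: run of 'A' x 7 -> '7A'

RLE = 13A5B7A


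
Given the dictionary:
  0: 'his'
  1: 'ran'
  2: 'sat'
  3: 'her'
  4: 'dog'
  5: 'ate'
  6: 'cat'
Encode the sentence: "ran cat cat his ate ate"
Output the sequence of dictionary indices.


Look up each word in the dictionary:
  'ran' -> 1
  'cat' -> 6
  'cat' -> 6
  'his' -> 0
  'ate' -> 5
  'ate' -> 5

Encoded: [1, 6, 6, 0, 5, 5]


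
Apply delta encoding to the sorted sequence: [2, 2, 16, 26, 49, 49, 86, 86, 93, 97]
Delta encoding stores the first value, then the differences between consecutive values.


First value: 2
Deltas:
  2 - 2 = 0
  16 - 2 = 14
  26 - 16 = 10
  49 - 26 = 23
  49 - 49 = 0
  86 - 49 = 37
  86 - 86 = 0
  93 - 86 = 7
  97 - 93 = 4


Delta encoded: [2, 0, 14, 10, 23, 0, 37, 0, 7, 4]


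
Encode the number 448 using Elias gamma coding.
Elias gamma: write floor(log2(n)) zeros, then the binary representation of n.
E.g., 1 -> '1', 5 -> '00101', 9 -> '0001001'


num_bits = floor(log2(448)) + 1 = 9
leading_zeros = num_bits - 1 = 8
binary(448) = 111000000

Elias gamma(448) = '00000000' + '111000000' = 00000000111000000 (17 bits)


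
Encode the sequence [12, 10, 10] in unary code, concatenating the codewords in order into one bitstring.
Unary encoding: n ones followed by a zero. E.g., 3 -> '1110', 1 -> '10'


Encode each number as n ones followed by a terminating 0:
  12 -> 1111111111110 (13 bits)
  10 -> 11111111110 (11 bits)
  10 -> 11111111110 (11 bits)
Total length = 13 + 11 + 11 = 35 bits.

Unary([12, 10, 10]) = 11111111111101111111111011111111110 (35 bits)


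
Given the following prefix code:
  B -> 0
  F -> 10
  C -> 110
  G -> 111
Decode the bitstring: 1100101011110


Decoding step by step:
Bits 110 -> C
Bits 0 -> B
Bits 10 -> F
Bits 10 -> F
Bits 111 -> G
Bits 10 -> F


Decoded message: CBFFGF


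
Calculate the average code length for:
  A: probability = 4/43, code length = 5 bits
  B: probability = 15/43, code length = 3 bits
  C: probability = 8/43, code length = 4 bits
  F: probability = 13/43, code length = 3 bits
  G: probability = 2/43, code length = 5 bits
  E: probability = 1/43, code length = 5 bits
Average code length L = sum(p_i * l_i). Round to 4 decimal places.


Weighted contributions p_i * l_i:
  A: (4/43) * 5 = 20/43
  B: (15/43) * 3 = 45/43
  C: (8/43) * 4 = 32/43
  F: (13/43) * 3 = 39/43
  G: (2/43) * 5 = 10/43
  E: (1/43) * 5 = 5/43
Sum = (20 + 45 + 32 + 39 + 10 + 5)/43 = 151/43

L = 151/43 = 3.5116 bits/symbol


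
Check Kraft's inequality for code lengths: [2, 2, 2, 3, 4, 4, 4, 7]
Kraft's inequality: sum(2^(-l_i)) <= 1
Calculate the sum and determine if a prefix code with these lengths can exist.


Sum = 2^(-2) + 2^(-2) + 2^(-2) + 2^(-3) + 2^(-4) + 2^(-4) + 2^(-4) + 2^(-7)
    = 0.25 + 0.25 + 0.25 + 0.125 + 0.0625 + 0.0625 + 0.0625 + 0.0078125
    = 137/128 = 1.0703125
Since 1.0703125 > 1, Kraft's inequality is NOT satisfied.
A prefix code with these lengths CANNOT exist.

Kraft sum = 1.0703125. Not satisfied.


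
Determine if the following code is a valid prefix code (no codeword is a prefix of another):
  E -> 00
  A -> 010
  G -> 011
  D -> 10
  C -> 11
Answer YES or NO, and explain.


Checking each pair (does one codeword prefix another?):
  E='00' vs A='010': no prefix
  E='00' vs G='011': no prefix
  E='00' vs D='10': no prefix
  E='00' vs C='11': no prefix
  A='010' vs E='00': no prefix
  A='010' vs G='011': no prefix
  A='010' vs D='10': no prefix
  A='010' vs C='11': no prefix
  G='011' vs E='00': no prefix
  G='011' vs A='010': no prefix
  G='011' vs D='10': no prefix
  G='011' vs C='11': no prefix
  D='10' vs E='00': no prefix
  D='10' vs A='010': no prefix
  D='10' vs G='011': no prefix
  D='10' vs C='11': no prefix
  C='11' vs E='00': no prefix
  C='11' vs A='010': no prefix
  C='11' vs G='011': no prefix
  C='11' vs D='10': no prefix
No violation found over all pairs.

YES -- this is a valid prefix code. No codeword is a prefix of any other codeword.


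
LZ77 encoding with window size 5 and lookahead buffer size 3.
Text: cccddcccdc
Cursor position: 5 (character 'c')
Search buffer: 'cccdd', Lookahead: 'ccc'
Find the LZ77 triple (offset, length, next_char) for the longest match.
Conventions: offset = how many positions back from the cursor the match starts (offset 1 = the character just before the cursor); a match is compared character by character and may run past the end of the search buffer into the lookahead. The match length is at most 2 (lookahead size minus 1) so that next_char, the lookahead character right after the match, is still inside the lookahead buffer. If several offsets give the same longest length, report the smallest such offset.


Try each offset into the search buffer:
  offset=1 (pos 4, char 'd'): match length 0
  offset=2 (pos 3, char 'd'): match length 0
  offset=3 (pos 2, char 'c'): match length 1
  offset=4 (pos 1, char 'c'): match length 2
  offset=5 (pos 0, char 'c'): match length 2
Longest match has length 2, found at offsets 4, 5; take the smallest, offset 4.
next_char = character at position 5 + 2 = 7 -> 'c'

Best match: offset=4, length=2 (matching 'cc' starting at position 1)
LZ77 triple: (4, 2, 'c')


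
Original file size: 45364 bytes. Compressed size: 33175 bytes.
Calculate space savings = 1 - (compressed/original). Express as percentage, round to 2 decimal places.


ratio = compressed/original = 33175/45364 = 0.731307
savings = 1 - ratio = 1 - 0.731307 = 0.268693
as a percentage: 0.268693 * 100 = 26.87%

Space savings = 1 - 33175/45364 = 26.87%


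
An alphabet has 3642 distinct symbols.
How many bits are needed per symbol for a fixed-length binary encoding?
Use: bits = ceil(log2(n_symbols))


log2(3642) = 11.8305
Bracket: 2^11 = 2048 < 3642 <= 2^12 = 4096
So ceil(log2(3642)) = 12

bits = ceil(log2(3642)) = ceil(11.8305) = 12 bits


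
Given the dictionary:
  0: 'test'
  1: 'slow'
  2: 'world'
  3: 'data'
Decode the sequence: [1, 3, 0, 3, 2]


Look up each index in the dictionary:
  1 -> 'slow'
  3 -> 'data'
  0 -> 'test'
  3 -> 'data'
  2 -> 'world'

Decoded: "slow data test data world"


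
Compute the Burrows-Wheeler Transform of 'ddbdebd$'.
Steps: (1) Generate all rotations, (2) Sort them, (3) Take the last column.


Rotations (sorted):
  0: $ddbdebd -> last char: d
  1: bd$ddbde -> last char: e
  2: bdebd$dd -> last char: d
  3: d$ddbdeb -> last char: b
  4: dbdebd$d -> last char: d
  5: ddbdebd$ -> last char: $
  6: debd$ddb -> last char: b
  7: ebd$ddbd -> last char: d


BWT = dedbd$bd


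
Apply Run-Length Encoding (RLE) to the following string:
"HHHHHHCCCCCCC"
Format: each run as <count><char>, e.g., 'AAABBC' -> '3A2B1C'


Scanning runs left to right:
  i=0: run of 'H' x 6 -> '6H'
  i=6: run of 'C' x 7 -> '7C'

RLE = 6H7C


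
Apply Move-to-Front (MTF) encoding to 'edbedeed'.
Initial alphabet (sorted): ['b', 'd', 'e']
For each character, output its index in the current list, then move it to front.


MTF encoding:
'e': index 2 in ['b', 'd', 'e'] -> ['e', 'b', 'd']
'd': index 2 in ['e', 'b', 'd'] -> ['d', 'e', 'b']
'b': index 2 in ['d', 'e', 'b'] -> ['b', 'd', 'e']
'e': index 2 in ['b', 'd', 'e'] -> ['e', 'b', 'd']
'd': index 2 in ['e', 'b', 'd'] -> ['d', 'e', 'b']
'e': index 1 in ['d', 'e', 'b'] -> ['e', 'd', 'b']
'e': index 0 in ['e', 'd', 'b'] -> ['e', 'd', 'b']
'd': index 1 in ['e', 'd', 'b'] -> ['d', 'e', 'b']


Output: [2, 2, 2, 2, 2, 1, 0, 1]


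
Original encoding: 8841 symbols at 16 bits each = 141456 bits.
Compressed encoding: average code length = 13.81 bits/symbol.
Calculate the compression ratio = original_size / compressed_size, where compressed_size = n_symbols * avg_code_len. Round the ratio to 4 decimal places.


original_size = n_symbols * orig_bits = 8841 * 16 = 141456 bits
compressed_size = n_symbols * avg_code_len = 8841 * 13.81 = 122094.21 bits
ratio = original_size / compressed_size = 141456 / 122094.21 = 1.1586

Compression ratio = 1.1586


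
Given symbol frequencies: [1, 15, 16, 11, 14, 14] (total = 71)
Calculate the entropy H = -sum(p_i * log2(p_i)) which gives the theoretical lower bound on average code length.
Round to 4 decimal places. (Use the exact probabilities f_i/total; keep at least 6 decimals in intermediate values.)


Per-symbol terms -p_i * log2(p_i) with p_i = f_i/71:
  p = 1/71 = 0.014085: log2(p) = -6.149747, -p*log2(p) = 0.086616
  p = 15/71 = 0.211268: log2(p) = -2.242857, -p*log2(p) = 0.473843
  p = 16/71 = 0.225352: log2(p) = -2.149747, -p*log2(p) = 0.484450
  p = 11/71 = 0.154930: log2(p) = -2.690316, -p*log2(p) = 0.416809
  p = 14/71 = 0.197183: log2(p) = -2.342392, -p*log2(p) = 0.461880
  p = 14/71 = 0.197183: log2(p) = -2.342392, -p*log2(p) = 0.461880
H = 0.086616 + 0.473843 + 0.484450 + 0.416809 + 0.461880 + 0.461880 = 2.385478

H = 2.3855 bits/symbol


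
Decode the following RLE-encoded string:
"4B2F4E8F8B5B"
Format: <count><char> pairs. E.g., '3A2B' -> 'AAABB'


Expanding each <count><char> pair:
  4B -> 'BBBB'
  2F -> 'FF'
  4E -> 'EEEE'
  8F -> 'FFFFFFFF'
  8B -> 'BBBBBBBB'
  5B -> 'BBBBB'

Decoded = BBBBFFEEEEFFFFFFFFBBBBBBBBBBBBB


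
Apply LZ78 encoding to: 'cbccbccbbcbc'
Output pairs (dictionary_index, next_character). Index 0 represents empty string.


LZ78 encoding steps:
Dictionary: {0: ''}
Step 1: w='' (idx 0), next='c' -> output (0, 'c'), add 'c' as idx 1
Step 2: w='' (idx 0), next='b' -> output (0, 'b'), add 'b' as idx 2
Step 3: w='c' (idx 1), next='c' -> output (1, 'c'), add 'cc' as idx 3
Step 4: w='b' (idx 2), next='c' -> output (2, 'c'), add 'bc' as idx 4
Step 5: w='c' (idx 1), next='b' -> output (1, 'b'), add 'cb' as idx 5
Step 6: w='bc' (idx 4), next='b' -> output (4, 'b'), add 'bcb' as idx 6
Step 7: w='c' (idx 1), end of input -> output (1, '')


Encoded: [(0, 'c'), (0, 'b'), (1, 'c'), (2, 'c'), (1, 'b'), (4, 'b'), (1, '')]


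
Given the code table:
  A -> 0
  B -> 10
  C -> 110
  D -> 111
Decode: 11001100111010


Decoding:
110 -> C
0 -> A
110 -> C
0 -> A
111 -> D
0 -> A
10 -> B


Result: CACADAB


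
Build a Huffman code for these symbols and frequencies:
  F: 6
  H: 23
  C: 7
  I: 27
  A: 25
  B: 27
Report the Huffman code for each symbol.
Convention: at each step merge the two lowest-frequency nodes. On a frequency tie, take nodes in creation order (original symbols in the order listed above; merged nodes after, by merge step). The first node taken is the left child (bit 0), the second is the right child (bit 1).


Huffman tree construction:
Step 1: Merge F(6) + C(7) = 13
Step 2: Merge (F+C)(13) + H(23) = 36
Step 3: Merge A(25) + I(27) = 52
Step 4: Merge B(27) + ((F+C)+H)(36) = 63
Step 5: Merge (A+I)(52) + (B+((F+C)+H))(63) = 115
Read each symbol's code off the tree from the root (left child = 0, right child = 1).

Codes:
  F: 1100 (length 4)
  H: 111 (length 3)
  C: 1101 (length 4)
  I: 01 (length 2)
  A: 00 (length 2)
  B: 10 (length 2)
Average code length: 279/115 = 2.4261 bits/symbol


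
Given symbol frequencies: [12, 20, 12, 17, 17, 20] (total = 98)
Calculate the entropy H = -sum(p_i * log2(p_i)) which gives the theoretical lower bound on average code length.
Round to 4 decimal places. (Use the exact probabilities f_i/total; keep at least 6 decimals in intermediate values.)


Per-symbol terms -p_i * log2(p_i) with p_i = f_i/98:
  p = 12/98 = 0.122449: log2(p) = -3.029747, -p*log2(p) = 0.370989
  p = 20/98 = 0.204082: log2(p) = -2.292782, -p*log2(p) = 0.467915
  p = 12/98 = 0.122449: log2(p) = -3.029747, -p*log2(p) = 0.370989
  p = 17/98 = 0.173469: log2(p) = -2.527247, -p*log2(p) = 0.438400
  p = 17/98 = 0.173469: log2(p) = -2.527247, -p*log2(p) = 0.438400
  p = 20/98 = 0.204082: log2(p) = -2.292782, -p*log2(p) = 0.467915
H = 0.370989 + 0.467915 + 0.370989 + 0.438400 + 0.438400 + 0.467915 = 2.554608

H = 2.5546 bits/symbol
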